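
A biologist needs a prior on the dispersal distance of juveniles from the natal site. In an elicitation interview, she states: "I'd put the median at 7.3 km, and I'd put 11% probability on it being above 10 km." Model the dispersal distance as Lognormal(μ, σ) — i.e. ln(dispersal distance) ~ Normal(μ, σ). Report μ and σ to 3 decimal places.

μ ≈ 1.988, σ ≈ 0.257

If T ~ Lognormal(μ,σ) then ln T ~ Normal(μ,σ), so the p-quantile of ln T is μ + z_p·σ.
ln(7.3) = 1.988 and ln(10) = 2.303; z_{0.5} = 0, z_{0.89} = 1.227.
σ = (2.303 − 1.988)/(1.227 − (0)) = 0.257.
μ = 1.988 − (0)·0.257 = 1.988.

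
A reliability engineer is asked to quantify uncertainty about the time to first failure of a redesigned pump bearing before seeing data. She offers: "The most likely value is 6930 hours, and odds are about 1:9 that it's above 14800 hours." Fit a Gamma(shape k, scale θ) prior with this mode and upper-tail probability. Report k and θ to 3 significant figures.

k ≈ 4.34, θ ≈ 2080

Gamma(k,θ) with k>1 has mode (k−1)θ, so θ = 6930/(k−1).
Need P(X < 14800) = 0.9 with θ tied to k this way. Start at k = 2, θ = 6930: P(X<14800) ≈ 0.629.
Too low — raise k to concentrate. Iterating converges to k ≈ 4.34.
Then θ = 6930/(4.34−1) ≈ 2080.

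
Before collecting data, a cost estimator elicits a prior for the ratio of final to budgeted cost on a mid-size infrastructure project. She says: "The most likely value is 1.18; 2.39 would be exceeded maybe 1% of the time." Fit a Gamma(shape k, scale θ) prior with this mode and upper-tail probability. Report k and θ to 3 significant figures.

Gamma(k,θ) with k>1 has mode (k−1)θ, so θ = 1.18/(k−1).
Need P(X < 2.39) = 0.99 with θ tied to k this way. Start at k = 2, θ = 1.18: P(X<2.39) ≈ 0.601.
Too low — raise k to concentrate. Iterating converges to k ≈ 10.8.
Then θ = 1.18/(10.8−1) ≈ 0.12.

k ≈ 10.8, θ ≈ 0.12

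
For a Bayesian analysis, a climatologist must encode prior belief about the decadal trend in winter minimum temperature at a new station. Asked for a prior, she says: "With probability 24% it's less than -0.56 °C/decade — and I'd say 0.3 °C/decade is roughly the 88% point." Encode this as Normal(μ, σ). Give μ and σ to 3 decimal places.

For Normal(μ,σ), the p-quantile is μ + z_p·σ. Here z_{0.24} = -0.7063, z_{0.88} = 1.175.
So -0.56 = μ − 0.7063σ and 0.3 = μ + 1.175σ.
Subtracting: σ = (0.3 − -0.56)/(1.175 − (-0.7063)) = 0.457.
Then μ = -0.56 − (-0.7063)·0.457 = -0.237.

μ = -0.237, σ = 0.457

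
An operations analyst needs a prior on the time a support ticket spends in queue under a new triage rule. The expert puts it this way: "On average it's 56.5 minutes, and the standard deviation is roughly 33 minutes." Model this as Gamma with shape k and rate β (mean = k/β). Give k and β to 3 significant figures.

For Gamma(k, rate β): mean = k/β, variance = k/β², so CV = 1/√k.
CV = SD/mean = 33/56.5 = 0.5841, hence k = 1/CV² = 2.93.
Then β = k/mean = 2.93/56.5 = 0.0519.

k ≈ 2.93, β ≈ 0.0519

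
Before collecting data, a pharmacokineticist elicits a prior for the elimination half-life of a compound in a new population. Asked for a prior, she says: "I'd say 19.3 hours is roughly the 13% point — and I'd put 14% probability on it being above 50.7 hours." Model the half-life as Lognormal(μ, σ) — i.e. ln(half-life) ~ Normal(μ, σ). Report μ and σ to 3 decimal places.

μ ≈ 3.453, σ ≈ 0.438

If T ~ Lognormal(μ,σ) then ln T ~ Normal(μ,σ), so the p-quantile of ln T is μ + z_p·σ.
ln(19.3) = 2.96 and ln(50.7) = 3.926; z_{0.13} = -1.126, z_{0.86} = 1.08.
σ = (3.926 − 2.96)/(1.08 − (-1.126)) = 0.438.
μ = 2.96 − (-1.126)·0.438 = 3.453.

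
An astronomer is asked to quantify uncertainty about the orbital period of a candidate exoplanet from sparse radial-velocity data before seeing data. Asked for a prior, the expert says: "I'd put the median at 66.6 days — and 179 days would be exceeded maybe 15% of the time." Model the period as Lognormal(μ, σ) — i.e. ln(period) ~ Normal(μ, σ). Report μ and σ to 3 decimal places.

μ ≈ 4.199, σ ≈ 0.954

If T ~ Lognormal(μ,σ) then ln T ~ Normal(μ,σ), so the p-quantile of ln T is μ + z_p·σ.
ln(66.6) = 4.199 and ln(179) = 5.187; z_{0.5} = 0, z_{0.85} = 1.036.
σ = (5.187 − 4.199)/(1.036 − (0)) = 0.954.
μ = 4.199 − (0)·0.954 = 4.199.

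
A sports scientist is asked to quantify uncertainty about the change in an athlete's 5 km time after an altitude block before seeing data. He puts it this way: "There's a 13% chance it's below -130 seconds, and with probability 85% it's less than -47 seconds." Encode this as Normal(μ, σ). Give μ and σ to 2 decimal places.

μ = -86.77, σ = 38.38

For Normal(μ,σ), the p-quantile is μ + z_p·σ. Here z_{0.13} = -1.126, z_{0.85} = 1.036.
So -130 = μ − 1.126σ and -47 = μ + 1.036σ.
Subtracting: σ = (-47 − -130)/(1.036 − (-1.126)) = 38.38.
Then μ = -130 − (-1.126)·38.38 = -86.77.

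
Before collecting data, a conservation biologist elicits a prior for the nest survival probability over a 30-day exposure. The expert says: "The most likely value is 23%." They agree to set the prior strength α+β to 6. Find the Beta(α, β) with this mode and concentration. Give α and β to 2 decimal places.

For α,β > 1 the Beta mode is (α−1)/(α+β−2). With α+β = 6, the mode is (α−1)/4.
Set (α−1)/4 = 0.23 → α = 1 + 0.23·4 = 1.92.
β = 6 − α = 4.08.

α = 1.92, β = 4.08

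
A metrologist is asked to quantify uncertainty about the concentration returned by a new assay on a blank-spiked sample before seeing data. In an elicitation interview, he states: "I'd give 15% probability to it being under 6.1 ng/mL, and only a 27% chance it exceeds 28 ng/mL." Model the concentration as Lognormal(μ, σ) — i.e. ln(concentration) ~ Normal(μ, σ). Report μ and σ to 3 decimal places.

If T ~ Lognormal(μ,σ) then ln T ~ Normal(μ,σ), so the p-quantile of ln T is μ + z_p·σ.
ln(6.1) = 1.808 and ln(28) = 3.332; z_{0.15} = -1.036, z_{0.73} = 0.6128.
σ = (3.332 − 1.808)/(0.6128 − (-1.036)) = 0.924.
μ = 1.808 − (-1.036)·0.924 = 2.766.

μ ≈ 2.766, σ ≈ 0.924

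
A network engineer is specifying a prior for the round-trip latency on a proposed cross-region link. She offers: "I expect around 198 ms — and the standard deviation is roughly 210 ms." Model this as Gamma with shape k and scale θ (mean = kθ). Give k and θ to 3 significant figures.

For Gamma(k, scale θ): mean = kθ, variance = kθ², so CV = 1/√k.
CV = SD/mean = 210/198 = 1.061, hence k = 1/CV² = 0.889.
Then θ = mean/k = 198/0.889 = 223.

k ≈ 0.889, θ ≈ 223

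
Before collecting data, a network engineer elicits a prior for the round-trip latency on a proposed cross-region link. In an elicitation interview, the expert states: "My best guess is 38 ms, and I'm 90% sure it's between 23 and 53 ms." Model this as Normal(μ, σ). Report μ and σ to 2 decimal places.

μ = 38.00, σ = 9.12

A symmetric 90% interval runs μ ± z·σ with z = 1.645.
Half-width = 15, so σ = 15/1.645 = 9.12.
μ is the stated best guess, 38.00.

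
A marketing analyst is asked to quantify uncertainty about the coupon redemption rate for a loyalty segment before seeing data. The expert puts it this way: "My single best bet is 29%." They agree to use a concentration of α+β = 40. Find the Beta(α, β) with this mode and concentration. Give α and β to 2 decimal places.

For α,β > 1 the Beta mode is (α−1)/(α+β−2). With α+β = 40, the mode is (α−1)/38.
Set (α−1)/38 = 0.29 → α = 1 + 0.29·38 = 12.02.
β = 40 − α = 27.98.

α = 12.02, β = 27.98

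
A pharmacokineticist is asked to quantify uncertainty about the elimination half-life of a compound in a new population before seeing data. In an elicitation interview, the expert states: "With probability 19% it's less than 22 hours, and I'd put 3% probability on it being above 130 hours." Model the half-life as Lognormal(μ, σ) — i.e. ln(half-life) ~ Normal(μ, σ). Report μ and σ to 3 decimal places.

μ ≈ 3.656, σ ≈ 0.644

If T ~ Lognormal(μ,σ) then ln T ~ Normal(μ,σ), so the p-quantile of ln T is μ + z_p·σ.
ln(22) = 3.091 and ln(130) = 4.868; z_{0.19} = -0.8779, z_{0.97} = 1.881.
σ = (4.868 − 3.091)/(1.881 − (-0.8779)) = 0.644.
μ = 3.091 − (-0.8779)·0.644 = 3.656.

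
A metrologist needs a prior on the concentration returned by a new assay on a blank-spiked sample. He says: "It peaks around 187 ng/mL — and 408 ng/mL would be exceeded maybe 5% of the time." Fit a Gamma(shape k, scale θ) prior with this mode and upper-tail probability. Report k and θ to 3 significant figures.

k ≈ 5.52, θ ≈ 41.3

Gamma(k,θ) with k>1 has mode (k−1)θ, so θ = 187/(k−1).
Need P(X < 408) = 0.95 with θ tied to k this way. Start at k = 2, θ = 187: P(X<408) ≈ 0.641.
Too low — raise k to concentrate. Iterating converges to k ≈ 5.52.
Then θ = 187/(5.52−1) ≈ 41.3.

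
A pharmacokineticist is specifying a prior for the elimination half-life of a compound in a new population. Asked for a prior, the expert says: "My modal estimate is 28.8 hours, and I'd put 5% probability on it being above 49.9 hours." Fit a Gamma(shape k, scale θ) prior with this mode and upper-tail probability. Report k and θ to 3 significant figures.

k ≈ 10.2, θ ≈ 3.12

Gamma(k,θ) with k>1 has mode (k−1)θ, so θ = 28.8/(k−1).
Need P(X < 49.9) = 0.95 with θ tied to k this way. Start at k = 2, θ = 28.8: P(X<49.9) ≈ 0.517.
Too low — raise k to concentrate. Iterating converges to k ≈ 10.2.
Then θ = 28.8/(10.2−1) ≈ 3.12.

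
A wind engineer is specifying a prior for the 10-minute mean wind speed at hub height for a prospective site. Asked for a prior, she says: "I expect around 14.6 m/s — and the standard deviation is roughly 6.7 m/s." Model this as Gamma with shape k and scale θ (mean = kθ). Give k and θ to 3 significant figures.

For Gamma(k, scale θ): mean = kθ, variance = kθ², so CV = 1/√k.
CV = SD/mean = 6.7/14.6 = 0.4589, hence k = 1/CV² = 4.75.
Then θ = mean/k = 14.6/4.75 = 3.07.

k ≈ 4.75, θ ≈ 3.07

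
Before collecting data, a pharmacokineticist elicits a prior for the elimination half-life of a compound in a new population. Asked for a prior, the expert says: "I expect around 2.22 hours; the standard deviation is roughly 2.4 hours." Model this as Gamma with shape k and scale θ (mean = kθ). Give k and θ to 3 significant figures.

For Gamma(k, scale θ): mean = kθ, variance = kθ², so CV = 1/√k.
CV = SD/mean = 2.4/2.22 = 1.081, hence k = 1/CV² = 0.856.
Then θ = mean/k = 2.22/0.856 = 2.59.

k ≈ 0.856, θ ≈ 2.59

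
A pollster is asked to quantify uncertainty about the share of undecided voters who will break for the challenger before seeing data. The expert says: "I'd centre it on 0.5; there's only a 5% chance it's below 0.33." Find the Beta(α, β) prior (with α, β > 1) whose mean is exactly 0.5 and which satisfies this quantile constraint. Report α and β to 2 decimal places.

α ≈ 11.26, β ≈ 11.26

With mean 0.5 fixed, write α = 0.5s, β = 0.5s where s = α+β.
Need P(θ < 0.33) = 0.05 under Beta(0.5s, 0.5s). Normal approximation: (q−m)/√(m(1−m)/s) ≈ z_{0.05} = -1.64, so s ≈ 0.5·0.5·(-1.64)²/(0.33−0.5)² = 23.4.
At s = 23.4: P(θ<0.33) ≈ 0.047. Adjusting to match 0.05 gives s ≈ 22.51.
So α = 0.5·22.51 ≈ 11.26, β = 0.5·22.51 ≈ 11.26.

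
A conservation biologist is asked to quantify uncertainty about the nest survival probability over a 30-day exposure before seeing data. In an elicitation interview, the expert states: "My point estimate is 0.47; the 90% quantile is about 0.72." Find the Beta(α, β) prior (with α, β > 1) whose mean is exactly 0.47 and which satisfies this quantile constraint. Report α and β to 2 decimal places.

With mean 0.47 fixed, write α = 0.47s, β = 0.53s where s = α+β.
Need P(θ < 0.72) = 0.9 under Beta(0.47s, 0.53s). Normal approximation: (q−m)/√(m(1−m)/s) ≈ z_{0.9} = 1.28, so s ≈ 0.47·0.53·(1.28)²/(0.72−0.47)² = 6.5.
At s = 6.5: P(θ<0.72) ≈ 0.905. Adjusting to match 0.9 gives s ≈ 6.28.
So α = 0.47·6.28 ≈ 2.95, β = 0.53·6.28 ≈ 3.33.

α ≈ 2.95, β ≈ 3.33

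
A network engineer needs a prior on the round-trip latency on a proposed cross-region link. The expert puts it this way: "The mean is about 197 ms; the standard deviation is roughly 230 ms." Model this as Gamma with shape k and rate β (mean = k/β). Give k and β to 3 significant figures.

k ≈ 0.734, β ≈ 0.00372

For Gamma(k, rate β): mean = k/β, variance = k/β², so CV = 1/√k.
CV = SD/mean = 230/197 = 1.168, hence k = 1/CV² = 0.734.
Then β = k/mean = 0.734/197 = 0.00372.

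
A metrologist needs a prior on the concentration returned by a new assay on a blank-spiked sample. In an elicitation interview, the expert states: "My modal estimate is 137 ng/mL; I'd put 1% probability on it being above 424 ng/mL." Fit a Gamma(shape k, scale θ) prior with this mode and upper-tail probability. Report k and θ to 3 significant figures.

k ≈ 4.5, θ ≈ 39.1

Gamma(k,θ) with k>1 has mode (k−1)θ, so θ = 137/(k−1).
Need P(X < 424) = 0.99 with θ tied to k this way. Start at k = 2, θ = 137: P(X<424) ≈ 0.815.
Too low — raise k to concentrate. Iterating converges to k ≈ 4.5.
Then θ = 137/(4.5−1) ≈ 39.1.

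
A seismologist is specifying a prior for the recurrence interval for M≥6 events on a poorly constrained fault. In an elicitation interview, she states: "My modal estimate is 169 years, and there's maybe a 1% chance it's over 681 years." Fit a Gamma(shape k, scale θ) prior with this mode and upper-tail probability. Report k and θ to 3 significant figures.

k ≈ 3.15, θ ≈ 78.7

Gamma(k,θ) with k>1 has mode (k−1)θ, so θ = 169/(k−1).
Need P(X < 681) = 0.99 with θ tied to k this way. Start at k = 2, θ = 169: P(X<681) ≈ 0.911.
Too low — raise k to concentrate. Iterating converges to k ≈ 3.15.
Then θ = 169/(3.15−1) ≈ 78.7.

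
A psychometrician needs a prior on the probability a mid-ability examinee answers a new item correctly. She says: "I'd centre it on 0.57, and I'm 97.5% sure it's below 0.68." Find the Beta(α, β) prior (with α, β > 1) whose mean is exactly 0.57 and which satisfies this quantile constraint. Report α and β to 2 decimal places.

α ≈ 42.11, β ≈ 31.77

With mean 0.57 fixed, write α = 0.57s, β = 0.43s where s = α+β.
Need P(θ < 0.68) = 0.975 under Beta(0.57s, 0.43s). Normal approximation: (q−m)/√(m(1−m)/s) ≈ z_{0.975} = 1.96, so s ≈ 0.57·0.43·(1.96)²/(0.68−0.57)² = 77.8.
At s = 77.8: P(θ<0.68) ≈ 0.978. Adjusting to match 0.975 gives s ≈ 73.88.
So α = 0.57·73.88 ≈ 42.11, β = 0.43·73.88 ≈ 31.77.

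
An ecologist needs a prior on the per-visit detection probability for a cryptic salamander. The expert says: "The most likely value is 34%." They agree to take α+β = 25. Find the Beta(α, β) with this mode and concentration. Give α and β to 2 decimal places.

For α,β > 1 the Beta mode is (α−1)/(α+β−2). With α+β = 25, the mode is (α−1)/23.
Set (α−1)/23 = 0.34 → α = 1 + 0.34·23 = 8.82.
β = 25 − α = 16.18.

α = 8.82, β = 16.18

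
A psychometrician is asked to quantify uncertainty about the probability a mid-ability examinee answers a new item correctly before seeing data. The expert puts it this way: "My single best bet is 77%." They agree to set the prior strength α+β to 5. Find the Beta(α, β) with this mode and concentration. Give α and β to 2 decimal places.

α = 3.31, β = 1.69

For α,β > 1 the Beta mode is (α−1)/(α+β−2). With α+β = 5, the mode is (α−1)/3.
Set (α−1)/3 = 0.77 → α = 1 + 0.77·3 = 3.31.
β = 5 − α = 1.69.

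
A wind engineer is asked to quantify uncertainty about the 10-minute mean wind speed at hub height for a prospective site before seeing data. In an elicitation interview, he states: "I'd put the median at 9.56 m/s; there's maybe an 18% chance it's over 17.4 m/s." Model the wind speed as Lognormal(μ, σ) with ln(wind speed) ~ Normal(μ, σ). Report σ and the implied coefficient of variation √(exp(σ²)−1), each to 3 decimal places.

If T ~ Lognormal(μ,σ) then ln T ~ Normal(μ,σ), so the p-quantile of ln T is μ + z_p·σ.
ln(9.56) = 2.258 and ln(17.4) = 2.856; z_{0.5} = 0, z_{0.82} = 0.9154.
σ = (2.856 − 2.258)/(0.9154 − (0)) = 0.654.
μ = 2.258 − (0)·0.654 = 2.258.
CV = √(exp(σ²)−1) = √(exp(0.4281)−1) = 0.731.

σ ≈ 0.654, CV ≈ 0.731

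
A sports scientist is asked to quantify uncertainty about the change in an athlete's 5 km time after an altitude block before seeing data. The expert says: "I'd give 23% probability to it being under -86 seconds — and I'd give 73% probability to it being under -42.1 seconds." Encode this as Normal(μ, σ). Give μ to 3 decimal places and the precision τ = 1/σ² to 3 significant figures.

μ = -62.003, τ = 0.000948

The p-quantile of Normal(μ,σ) is μ + z_p·σ, with z_{0.23} = -0.7388 and z_{0.73} = 0.6128.
Eliminate σ: μ = (z₂·x₁ − z₁·x₂)/(z₂ − z₁) = (0.6128·-86 − (-0.7388)·-42.1)/1.352 = -62.003.
Then σ = (x₂ − x₁)/(z₂ − z₁) = (-42.1 − -86)/1.352 = 32.479.
Precision τ = 1/σ² = 1/32.48² = 0.000948.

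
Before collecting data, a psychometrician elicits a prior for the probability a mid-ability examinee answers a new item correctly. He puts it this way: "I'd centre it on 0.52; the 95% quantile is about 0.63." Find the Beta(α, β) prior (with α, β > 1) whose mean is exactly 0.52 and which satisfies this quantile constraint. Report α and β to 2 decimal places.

α ≈ 28.35, β ≈ 26.17

With mean 0.52 fixed, write α = 0.52s, β = 0.48s where s = α+β.
Need P(θ < 0.63) = 0.95 under Beta(0.52s, 0.48s). Normal approximation: (q−m)/√(m(1−m)/s) ≈ z_{0.95} = 1.64, so s ≈ 0.52·0.48·(1.64)²/(0.63−0.52)² = 55.8.
At s = 55.8: P(θ<0.63) ≈ 0.952. Adjusting to match 0.95 gives s ≈ 54.52.
So α = 0.52·54.52 ≈ 28.35, β = 0.48·54.52 ≈ 26.17.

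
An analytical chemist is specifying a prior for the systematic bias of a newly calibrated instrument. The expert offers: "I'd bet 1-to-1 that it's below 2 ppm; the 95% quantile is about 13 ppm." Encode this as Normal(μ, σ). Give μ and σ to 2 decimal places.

For Normal(μ,σ), the p-quantile is μ + z_p·σ. Here z_{0.5} = 0, z_{0.95} = 1.645.
So 2 = μ + 0σ and 13 = μ + 1.645σ.
Subtracting: σ = (13 − 2)/(1.645 − (0)) = 6.69.
Then μ = 2 − (0)·6.69 = 2.00.

μ = 2.00, σ = 6.69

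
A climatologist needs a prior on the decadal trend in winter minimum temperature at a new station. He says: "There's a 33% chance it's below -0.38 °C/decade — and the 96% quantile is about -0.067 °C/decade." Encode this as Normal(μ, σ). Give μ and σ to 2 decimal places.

μ = -0.32, σ = 0.14

The p-quantile of Normal(μ,σ) is μ + z_p·σ, with z_{0.33} = -0.4399 and z_{0.96} = 1.751.
Eliminate σ: μ = (z₂·x₁ − z₁·x₂)/(z₂ − z₁) = (1.751·-0.38 − (-0.4399)·-0.067)/2.191 = -0.32.
Then σ = (x₂ − x₁)/(z₂ − z₁) = (-0.067 − -0.38)/2.191 = 0.14.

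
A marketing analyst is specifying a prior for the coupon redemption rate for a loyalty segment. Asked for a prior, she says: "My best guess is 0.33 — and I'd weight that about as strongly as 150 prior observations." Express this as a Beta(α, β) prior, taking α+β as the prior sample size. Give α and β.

Under the effective-sample-size interpretation, Beta(α, β) has prior mean α/(α+β) and prior sample size α+β.
So α+β = 150 and α/(α+β) = 0.33, giving α = 0.33·150 = 49.5 and β = 150 − 49.5 = 100.5.

α = 49.5, β = 100.5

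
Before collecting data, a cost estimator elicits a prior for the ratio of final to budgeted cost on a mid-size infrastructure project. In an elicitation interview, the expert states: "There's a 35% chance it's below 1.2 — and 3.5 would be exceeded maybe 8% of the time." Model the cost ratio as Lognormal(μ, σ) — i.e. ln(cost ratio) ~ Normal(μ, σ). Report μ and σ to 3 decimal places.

μ ≈ 0.413, σ ≈ 0.598

If T ~ Lognormal(μ,σ) then ln T ~ Normal(μ,σ), so the p-quantile of ln T is μ + z_p·σ.
ln(1.2) = 0.1823 and ln(3.5) = 1.253; z_{0.35} = -0.3853, z_{0.92} = 1.405.
σ = (1.253 − 0.1823)/(1.405 − (-0.3853)) = 0.598.
μ = 0.1823 − (-0.3853)·0.598 = 0.413.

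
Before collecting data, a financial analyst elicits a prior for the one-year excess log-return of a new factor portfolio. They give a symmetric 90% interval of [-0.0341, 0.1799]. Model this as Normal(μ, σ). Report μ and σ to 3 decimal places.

A symmetric 90% interval runs μ ± z·σ with z = 1.645.
Half-width = 0.107, so σ = 0.107/1.645 = 0.065.
μ is the interval midpoint, 0.073.

μ = 0.073, σ = 0.065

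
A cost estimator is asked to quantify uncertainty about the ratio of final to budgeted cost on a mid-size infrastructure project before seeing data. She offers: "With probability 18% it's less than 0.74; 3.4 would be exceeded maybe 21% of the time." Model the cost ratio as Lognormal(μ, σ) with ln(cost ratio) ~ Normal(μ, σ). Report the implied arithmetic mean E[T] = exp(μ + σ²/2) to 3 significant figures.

E[T] ≈ 2.46

If T ~ Lognormal(μ,σ) then ln T ~ Normal(μ,σ), so the p-quantile of ln T is μ + z_p·σ.
ln(0.74) = -0.3011 and ln(3.4) = 1.224; z_{0.18} = -0.9154, z_{0.79} = 0.8064.
σ = (1.224 − -0.3011)/(0.8064 − (-0.9154)) = 0.886.
μ = -0.3011 − (-0.9154)·0.886 = 0.510.
E[T] = exp(μ + σ²/2) = exp(0.510 + 0.3922) = 2.46.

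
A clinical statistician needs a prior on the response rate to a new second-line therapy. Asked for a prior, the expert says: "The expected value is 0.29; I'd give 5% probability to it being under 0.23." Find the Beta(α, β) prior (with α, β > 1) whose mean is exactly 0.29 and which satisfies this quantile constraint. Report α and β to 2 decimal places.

With mean 0.29 fixed, write α = 0.29s, β = 0.71s where s = α+β.
Need P(θ < 0.23) = 0.05 under Beta(0.29s, 0.71s). Normal approximation: (q−m)/√(m(1−m)/s) ≈ z_{0.05} = -1.64, so s ≈ 0.29·0.71·(-1.64)²/(0.23−0.29)² = 154.7.
At s = 154.7: P(θ<0.23) ≈ 0.045. Adjusting to match 0.05 gives s ≈ 145.52.
So α = 0.29·145.52 ≈ 42.20, β = 0.71·145.52 ≈ 103.32.

α ≈ 42.20, β ≈ 103.32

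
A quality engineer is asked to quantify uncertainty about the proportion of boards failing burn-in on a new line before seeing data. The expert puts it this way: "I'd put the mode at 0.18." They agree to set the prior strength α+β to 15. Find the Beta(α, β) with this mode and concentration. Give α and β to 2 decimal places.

For α,β > 1 the Beta mode is (α−1)/(α+β−2). With α+β = 15, the mode is (α−1)/13.
Set (α−1)/13 = 0.18 → α = 1 + 0.18·13 = 3.34.
β = 15 − α = 11.66.

α = 3.34, β = 11.66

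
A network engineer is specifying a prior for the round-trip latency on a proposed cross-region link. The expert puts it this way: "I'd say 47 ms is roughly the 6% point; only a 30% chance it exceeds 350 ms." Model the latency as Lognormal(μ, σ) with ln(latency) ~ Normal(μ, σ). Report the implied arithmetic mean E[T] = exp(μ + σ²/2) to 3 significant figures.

If T ~ Lognormal(μ,σ) then ln T ~ Normal(μ,σ), so the p-quantile of ln T is μ + z_p·σ.
ln(47) = 3.85 and ln(350) = 5.858; z_{0.06} = -1.555, z_{0.7} = 0.5244.
σ = (5.858 − 3.85)/(0.5244 − (-1.555)) = 0.966.
μ = 3.85 − (-1.555)·0.966 = 5.352.
E[T] = exp(μ + σ²/2) = exp(5.352 + 0.4663) = 336 ms.

E[T] ≈ 336 ms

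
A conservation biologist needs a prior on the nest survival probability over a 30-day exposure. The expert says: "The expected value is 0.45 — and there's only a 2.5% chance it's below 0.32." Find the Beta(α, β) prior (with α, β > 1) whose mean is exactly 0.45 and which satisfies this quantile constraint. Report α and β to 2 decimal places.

With mean 0.45 fixed, write α = 0.45s, β = 0.55s where s = α+β.
Need P(θ < 0.32) = 0.025 under Beta(0.45s, 0.55s). Normal approximation: (q−m)/√(m(1−m)/s) ≈ z_{0.025} = -1.96, so s ≈ 0.45·0.55·(-1.96)²/(0.32−0.45)² = 56.3.
At s = 56.3: P(θ<0.32) ≈ 0.022. Adjusting to match 0.025 gives s ≈ 53.29.
So α = 0.45·53.29 ≈ 23.98, β = 0.55·53.29 ≈ 29.31.

α ≈ 23.98, β ≈ 29.31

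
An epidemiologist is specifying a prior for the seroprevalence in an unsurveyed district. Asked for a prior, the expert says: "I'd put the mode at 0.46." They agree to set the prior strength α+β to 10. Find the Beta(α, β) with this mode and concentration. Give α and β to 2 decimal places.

α = 4.68, β = 5.32

For α,β > 1 the Beta mode is (α−1)/(α+β−2). With α+β = 10, the mode is (α−1)/8.
Set (α−1)/8 = 0.46 → α = 1 + 0.46·8 = 4.68.
β = 10 − α = 5.32.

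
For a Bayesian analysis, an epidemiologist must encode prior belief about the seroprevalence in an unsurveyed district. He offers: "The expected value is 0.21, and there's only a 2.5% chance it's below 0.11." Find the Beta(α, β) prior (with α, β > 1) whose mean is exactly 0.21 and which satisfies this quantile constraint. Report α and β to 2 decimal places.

α ≈ 10.49, β ≈ 39.46

With mean 0.21 fixed, write α = 0.21s, β = 0.79s where s = α+β.
Need P(θ < 0.11) = 0.025 under Beta(0.21s, 0.79s). Normal approximation: (q−m)/√(m(1−m)/s) ≈ z_{0.025} = -1.96, so s ≈ 0.21·0.79·(-1.96)²/(0.11−0.21)² = 63.7.
At s = 63.7: P(θ<0.11) ≈ 0.013. Adjusting to match 0.025 gives s ≈ 49.95.
So α = 0.21·49.95 ≈ 10.49, β = 0.79·49.95 ≈ 39.46.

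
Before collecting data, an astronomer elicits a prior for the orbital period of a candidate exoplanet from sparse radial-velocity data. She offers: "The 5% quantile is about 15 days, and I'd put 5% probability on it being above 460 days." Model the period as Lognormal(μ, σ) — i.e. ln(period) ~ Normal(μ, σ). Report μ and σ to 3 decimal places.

μ ≈ 4.420, σ ≈ 1.041

If T ~ Lognormal(μ,σ) then ln T ~ Normal(μ,σ), so the p-quantile of ln T is μ + z_p·σ.
ln(15) = 2.708 and ln(460) = 6.131; z_{0.05} = -1.645, z_{0.95} = 1.645.
σ = (6.131 − 2.708)/(1.645 − (-1.645)) = 1.041.
μ = 2.708 − (-1.645)·1.041 = 4.420.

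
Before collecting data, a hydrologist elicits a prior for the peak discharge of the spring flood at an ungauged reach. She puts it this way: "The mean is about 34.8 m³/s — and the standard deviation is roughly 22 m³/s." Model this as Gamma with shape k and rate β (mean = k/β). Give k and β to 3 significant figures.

k ≈ 2.5, β ≈ 0.0719

For Gamma(k, rate β): mean = k/β, variance = k/β², so CV = 1/√k.
CV = SD/mean = 22/34.8 = 0.6322, hence k = 1/CV² = 2.5.
Then β = k/mean = 2.5/34.8 = 0.0719.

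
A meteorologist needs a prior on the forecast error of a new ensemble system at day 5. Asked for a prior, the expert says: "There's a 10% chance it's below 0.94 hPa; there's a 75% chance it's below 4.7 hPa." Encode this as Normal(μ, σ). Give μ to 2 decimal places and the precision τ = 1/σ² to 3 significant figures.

μ = 3.40, τ = 0.271

The p-quantile of Normal(μ,σ) is μ + z_p·σ, with z_{0.1} = -1.282 and z_{0.75} = 0.6745.
Eliminate σ: μ = (z₂·x₁ − z₁·x₂)/(z₂ − z₁) = (0.6745·0.94 − (-1.282)·4.7)/1.956 = 3.40.
Then σ = (x₂ − x₁)/(z₂ − z₁) = (4.7 − 0.94)/1.956 = 1.92.
Precision τ = 1/σ² = 1/1.922² = 0.271.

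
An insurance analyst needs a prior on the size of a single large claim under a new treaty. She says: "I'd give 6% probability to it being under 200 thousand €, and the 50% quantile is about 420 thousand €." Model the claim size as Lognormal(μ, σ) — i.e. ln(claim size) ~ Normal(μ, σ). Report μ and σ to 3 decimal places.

If T ~ Lognormal(μ,σ) then ln T ~ Normal(μ,σ), so the p-quantile of ln T is μ + z_p·σ.
ln(200) = 5.298 and ln(420) = 6.04; z_{0.06} = -1.555, z_{0.5} = 0.
σ = (6.04 − 5.298)/(0 − (-1.555)) = 0.477.
μ = 5.298 − (-1.555)·0.477 = 6.040.

μ ≈ 6.040, σ ≈ 0.477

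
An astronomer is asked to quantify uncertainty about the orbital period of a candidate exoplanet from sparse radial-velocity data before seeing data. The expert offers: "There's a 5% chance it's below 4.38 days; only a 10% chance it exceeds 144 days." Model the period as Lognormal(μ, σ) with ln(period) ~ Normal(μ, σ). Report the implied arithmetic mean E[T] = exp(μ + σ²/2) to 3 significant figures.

If T ~ Lognormal(μ,σ) then ln T ~ Normal(μ,σ), so the p-quantile of ln T is μ + z_p·σ.
ln(4.38) = 1.477 and ln(144) = 4.97; z_{0.05} = -1.645, z_{0.9} = 1.282.
σ = (4.97 − 1.477)/(1.282 − (-1.645)) = 1.194.
μ = 1.477 − (-1.645)·1.194 = 3.440.
E[T] = exp(μ + σ²/2) = exp(3.440 + 0.7123) = 63.6 days.

E[T] ≈ 63.6 days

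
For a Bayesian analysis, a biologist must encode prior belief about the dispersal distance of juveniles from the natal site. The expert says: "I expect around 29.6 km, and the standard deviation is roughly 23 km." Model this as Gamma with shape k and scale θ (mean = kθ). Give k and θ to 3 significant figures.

k ≈ 1.66, θ ≈ 17.9

For Gamma(k, scale θ): mean = kθ, variance = kθ², so CV = 1/√k.
CV = SD/mean = 23/29.6 = 0.777, hence k = 1/CV² = 1.66.
Then θ = mean/k = 29.6/1.66 = 17.9.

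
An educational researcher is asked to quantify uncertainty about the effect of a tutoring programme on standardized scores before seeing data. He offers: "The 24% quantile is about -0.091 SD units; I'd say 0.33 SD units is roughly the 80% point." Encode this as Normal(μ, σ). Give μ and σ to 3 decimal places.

For Normal(μ,σ), the p-quantile is μ + z_p·σ. Here z_{0.24} = -0.7063, z_{0.8} = 0.8416.
So -0.091 = μ − 0.7063σ and 0.33 = μ + 0.8416σ.
Subtracting: σ = (0.33 − -0.091)/(0.8416 − (-0.7063)) = 0.272.
Then μ = -0.091 − (-0.7063)·0.272 = 0.101.

μ = 0.101, σ = 0.272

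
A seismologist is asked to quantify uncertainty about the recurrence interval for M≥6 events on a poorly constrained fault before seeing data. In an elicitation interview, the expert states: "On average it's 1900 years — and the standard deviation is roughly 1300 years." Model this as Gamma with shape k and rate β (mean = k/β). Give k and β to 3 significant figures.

k ≈ 2.14, β ≈ 0.00112

For Gamma(k, rate β): mean = k/β, variance = k/β², so CV = 1/√k.
CV = SD/mean = 1300/1900 = 0.6842, hence k = 1/CV² = 2.14.
Then β = k/mean = 2.14/1900 = 0.00112.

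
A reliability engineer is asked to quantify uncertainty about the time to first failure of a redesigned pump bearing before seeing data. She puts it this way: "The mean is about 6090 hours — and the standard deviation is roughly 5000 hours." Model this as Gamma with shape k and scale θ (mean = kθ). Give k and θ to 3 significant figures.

k ≈ 1.48, θ ≈ 4110

For Gamma(k, scale θ): mean = kθ, variance = kθ², so CV = 1/√k.
CV = SD/mean = 5000/6090 = 0.821, hence k = 1/CV² = 1.48.
Then θ = mean/k = 6090/1.48 = 4110.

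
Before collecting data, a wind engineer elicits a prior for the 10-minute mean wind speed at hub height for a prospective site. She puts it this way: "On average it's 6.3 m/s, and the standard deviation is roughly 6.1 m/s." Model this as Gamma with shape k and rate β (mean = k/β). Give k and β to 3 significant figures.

k ≈ 1.07, β ≈ 0.169

For Gamma(k, rate β): mean = k/β, variance = k/β², so CV = 1/√k.
CV = SD/mean = 6.1/6.3 = 0.9683, hence k = 1/CV² = 1.07.
Then β = k/mean = 1.07/6.3 = 0.169.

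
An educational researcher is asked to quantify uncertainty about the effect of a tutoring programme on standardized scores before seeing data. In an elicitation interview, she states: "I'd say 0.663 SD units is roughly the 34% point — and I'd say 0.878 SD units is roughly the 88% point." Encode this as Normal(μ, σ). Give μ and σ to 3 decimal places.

For Normal(μ,σ), the p-quantile is μ + z_p·σ. Here z_{0.34} = -0.4125, z_{0.88} = 1.175.
So 0.663 = μ − 0.4125σ and 0.878 = μ + 1.175σ.
Subtracting: σ = (0.878 − 0.663)/(1.175 − (-0.4125)) = 0.135.
Then μ = 0.663 − (-0.4125)·0.135 = 0.719.

μ = 0.719, σ = 0.135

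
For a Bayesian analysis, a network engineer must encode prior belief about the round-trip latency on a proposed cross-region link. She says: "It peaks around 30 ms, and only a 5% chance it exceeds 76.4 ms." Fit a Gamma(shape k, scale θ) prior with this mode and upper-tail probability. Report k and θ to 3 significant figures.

Gamma(k,θ) with k>1 has mode (k−1)θ, so θ = 30/(k−1).
Need P(X < 76.4) = 0.95 with θ tied to k this way. Start at k = 2, θ = 30: P(X<76.4) ≈ 0.722.
Too low — raise k to concentrate. Iterating converges to k ≈ 4.1.
Then θ = 30/(4.1−1) ≈ 9.67.

k ≈ 4.1, θ ≈ 9.67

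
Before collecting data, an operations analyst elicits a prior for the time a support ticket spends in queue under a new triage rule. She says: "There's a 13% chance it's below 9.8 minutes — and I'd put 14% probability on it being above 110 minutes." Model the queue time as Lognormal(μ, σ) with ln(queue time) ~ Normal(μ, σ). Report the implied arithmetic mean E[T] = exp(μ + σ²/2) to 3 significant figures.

If T ~ Lognormal(μ,σ) then ln T ~ Normal(μ,σ), so the p-quantile of ln T is μ + z_p·σ.
ln(9.8) = 2.282 and ln(110) = 4.7; z_{0.13} = -1.126, z_{0.86} = 1.08.
σ = (4.7 − 2.282)/(1.08 − (-1.126)) = 1.096.
μ = 2.282 − (-1.126)·1.096 = 3.517.
E[T] = exp(μ + σ²/2) = exp(3.517 + 0.6004) = 61.4 minutes.

E[T] ≈ 61.4 minutes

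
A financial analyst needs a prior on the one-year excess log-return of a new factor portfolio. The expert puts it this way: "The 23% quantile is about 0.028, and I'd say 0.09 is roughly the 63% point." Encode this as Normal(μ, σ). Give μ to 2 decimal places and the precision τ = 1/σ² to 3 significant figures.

For Normal(μ,σ), the p-quantile is μ + z_p·σ. Here z_{0.23} = -0.7388, z_{0.63} = 0.3319.
So 0.028 = μ − 0.7388σ and 0.09 = μ + 0.3319σ.
Subtracting: σ = (0.09 − 0.028)/(0.3319 − (-0.7388)) = 0.06.
Then μ = 0.028 − (-0.7388)·0.06 = 0.07.
Precision τ = 1/σ² = 1/0.05791² = 298.

μ = 0.07, τ = 298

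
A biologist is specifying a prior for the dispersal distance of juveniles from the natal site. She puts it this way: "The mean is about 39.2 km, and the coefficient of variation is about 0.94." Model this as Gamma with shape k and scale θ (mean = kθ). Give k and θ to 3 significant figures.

k ≈ 1.13, θ ≈ 34.6

For Gamma(k, scale θ): mean = kθ, variance = kθ², so CV = 1/√k.
CV = 0.94, hence k = 1/CV² = 1.13.
Then θ = mean/k = 39.2/1.13 = 34.6.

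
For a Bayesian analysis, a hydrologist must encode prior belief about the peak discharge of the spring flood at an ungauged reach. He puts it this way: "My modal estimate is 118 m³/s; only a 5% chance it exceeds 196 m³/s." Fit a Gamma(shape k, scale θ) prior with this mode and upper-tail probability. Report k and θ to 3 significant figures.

Gamma(k,θ) with k>1 has mode (k−1)θ, so θ = 118/(k−1).
Need P(X < 196) = 0.95 with θ tied to k this way. Start at k = 2, θ = 118: P(X<196) ≈ 0.495.
Too low — raise k to concentrate. Iterating converges to k ≈ 11.8.
Then θ = 118/(11.8−1) ≈ 10.9.

k ≈ 11.8, θ ≈ 10.9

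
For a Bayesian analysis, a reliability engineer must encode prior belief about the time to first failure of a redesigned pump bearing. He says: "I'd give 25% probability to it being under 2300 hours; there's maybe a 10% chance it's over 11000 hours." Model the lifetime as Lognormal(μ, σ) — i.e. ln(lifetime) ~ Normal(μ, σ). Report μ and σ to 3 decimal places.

μ ≈ 8.280, σ ≈ 0.800

If T ~ Lognormal(μ,σ) then ln T ~ Normal(μ,σ), so the p-quantile of ln T is μ + z_p·σ.
ln(2300) = 7.741 and ln(11000) = 9.306; z_{0.25} = -0.6745, z_{0.9} = 1.282.
σ = (9.306 − 7.741)/(1.282 − (-0.6745)) = 0.800.
μ = 7.741 − (-0.6745)·0.800 = 8.280.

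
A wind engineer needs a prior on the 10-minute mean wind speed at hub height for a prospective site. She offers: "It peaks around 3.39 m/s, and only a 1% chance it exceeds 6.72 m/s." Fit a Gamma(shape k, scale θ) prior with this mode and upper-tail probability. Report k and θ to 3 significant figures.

k ≈ 11.5, θ ≈ 0.323

Gamma(k,θ) with k>1 has mode (k−1)θ, so θ = 3.39/(k−1).
Need P(X < 6.72) = 0.99 with θ tied to k this way. Start at k = 2, θ = 3.39: P(X<6.72) ≈ 0.589.
Too low — raise k to concentrate. Iterating converges to k ≈ 11.5.
Then θ = 3.39/(11.5−1) ≈ 0.323.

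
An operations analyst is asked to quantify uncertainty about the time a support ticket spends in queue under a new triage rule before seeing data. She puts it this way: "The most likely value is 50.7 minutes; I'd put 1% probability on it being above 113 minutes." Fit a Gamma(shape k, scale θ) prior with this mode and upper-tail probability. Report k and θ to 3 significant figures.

k ≈ 8.49, θ ≈ 6.77

Gamma(k,θ) with k>1 has mode (k−1)θ, so θ = 50.7/(k−1).
Need P(X < 113) = 0.99 with θ tied to k this way. Start at k = 2, θ = 50.7: P(X<113) ≈ 0.652.
Too low — raise k to concentrate. Iterating converges to k ≈ 8.49.
Then θ = 50.7/(8.49−1) ≈ 6.77.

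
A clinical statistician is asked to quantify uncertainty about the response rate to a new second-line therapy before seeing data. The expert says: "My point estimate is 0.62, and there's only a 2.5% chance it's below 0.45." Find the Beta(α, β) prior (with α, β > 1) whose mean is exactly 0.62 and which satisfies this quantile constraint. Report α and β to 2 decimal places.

α ≈ 20.18, β ≈ 12.37

With mean 0.62 fixed, write α = 0.62s, β = 0.38s where s = α+β.
Need P(θ < 0.45) = 0.025 under Beta(0.62s, 0.38s). Normal approximation: (q−m)/√(m(1−m)/s) ≈ z_{0.025} = -1.96, so s ≈ 0.62·0.38·(-1.96)²/(0.45−0.62)² = 31.3.
At s = 31.3: P(θ<0.45) ≈ 0.027. Adjusting to match 0.025 gives s ≈ 32.55.
So α = 0.62·32.55 ≈ 20.18, β = 0.38·32.55 ≈ 12.37.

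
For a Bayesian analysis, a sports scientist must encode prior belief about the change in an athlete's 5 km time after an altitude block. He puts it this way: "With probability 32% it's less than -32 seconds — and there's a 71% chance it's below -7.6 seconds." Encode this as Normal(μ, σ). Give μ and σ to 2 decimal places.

The p-quantile of Normal(μ,σ) is μ + z_p·σ, with z_{0.32} = -0.4677 and z_{0.71} = 0.5534.
Eliminate σ: μ = (z₂·x₁ − z₁·x₂)/(z₂ − z₁) = (0.5534·-32 − (-0.4677)·-7.6)/1.021 = -20.82.
Then σ = (x₂ − x₁)/(z₂ − z₁) = (-7.6 − -32)/1.021 = 23.90.

μ = -20.82, σ = 23.90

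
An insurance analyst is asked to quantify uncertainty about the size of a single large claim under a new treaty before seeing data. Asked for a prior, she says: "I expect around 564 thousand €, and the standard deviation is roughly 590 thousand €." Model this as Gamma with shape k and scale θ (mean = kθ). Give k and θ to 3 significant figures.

k ≈ 0.914, θ ≈ 617

For Gamma(k, scale θ): mean = kθ, variance = kθ², so CV = 1/√k.
CV = SD/mean = 590/564 = 1.046, hence k = 1/CV² = 0.914.
Then θ = mean/k = 564/0.914 = 617.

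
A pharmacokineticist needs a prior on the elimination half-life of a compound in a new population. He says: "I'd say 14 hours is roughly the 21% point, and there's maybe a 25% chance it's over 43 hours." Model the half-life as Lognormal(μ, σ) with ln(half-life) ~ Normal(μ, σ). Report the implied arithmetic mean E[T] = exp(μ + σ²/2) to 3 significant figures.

E[T] ≈ 34.4 hours

If T ~ Lognormal(μ,σ) then ln T ~ Normal(μ,σ), so the p-quantile of ln T is μ + z_p·σ.
ln(14) = 2.639 and ln(43) = 3.761; z_{0.21} = -0.8064, z_{0.75} = 0.6745.
σ = (3.761 − 2.639)/(0.6745 − (-0.8064)) = 0.758.
μ = 2.639 − (-0.8064)·0.758 = 3.250.
E[T] = exp(μ + σ²/2) = exp(3.250 + 0.2871) = 34.4 hours.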